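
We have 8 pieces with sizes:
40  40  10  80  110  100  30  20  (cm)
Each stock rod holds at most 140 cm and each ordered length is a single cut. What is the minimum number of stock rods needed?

4

Total = 110 + 100 + 80 + 40 + 40 + 30 + 20 + 10 = 430 cm.
Lower bound: ⌈430/140⌉ = 4 stock rods.
A packing using 4 stock rods:
  stock rod 1: 110 + 30 = 140
  stock rod 2: 100 + 40 = 140
  stock rod 3: 80 + 40 + 20 = 140
  stock rod 4: 10 = 10
This matches the lower bound, so 4 is optimal.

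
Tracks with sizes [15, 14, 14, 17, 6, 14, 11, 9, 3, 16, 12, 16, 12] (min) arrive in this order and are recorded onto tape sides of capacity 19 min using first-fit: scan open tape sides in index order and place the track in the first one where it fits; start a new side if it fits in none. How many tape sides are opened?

11

  15 → side 1 (new)  [load 15/19]
  14 → side 2 (new)  [load 14/19]
  14 → side 3 (new)  [load 14/19]
  17 → side 4 (new)  [load 17/19]
  6 → side 5 (new)  [load 6/19]
  14 → side 6 (new)  [load 14/19]
  11 → side 5  [load 17/19]
  9 → side 7 (new)  [load 9/19]
  3 → side 1  [load 18/19]
  16 → side 8 (new)  [load 16/19]
  12 → side 9 (new)  [load 12/19]
  16 → side 10 (new)  [load 16/19]
  12 → side 11 (new)  [load 12/19]
11 tape sides opened.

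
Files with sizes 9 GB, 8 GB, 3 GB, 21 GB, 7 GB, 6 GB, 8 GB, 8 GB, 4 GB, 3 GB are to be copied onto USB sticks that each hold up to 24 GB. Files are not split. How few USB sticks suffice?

4

Total = 21 + 9 + 8 + 8 + 8 + 7 + 6 + 4 + 3 + 3 = 77 GB.
Lower bound: ⌈77/24⌉ = 4 USB sticks.
A packing using 4 USB sticks:
  USB stick 1: 21 + 3 = 24
  USB stick 2: 9 + 8 + 7 = 24
  USB stick 3: 8 + 8 + 6 = 22
  USB stick 4: 4 + 3 = 7
This matches the lower bound, so 4 is optimal.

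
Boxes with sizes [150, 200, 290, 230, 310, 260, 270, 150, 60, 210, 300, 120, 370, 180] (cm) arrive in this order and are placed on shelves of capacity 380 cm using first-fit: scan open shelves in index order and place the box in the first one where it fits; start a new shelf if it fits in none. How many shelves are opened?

  150 → shelf 1 (new)  [load 150/380]
  200 → shelf 1  [load 350/380]
  290 → shelf 2 (new)  [load 290/380]
  230 → shelf 3 (new)  [load 230/380]
  310 → shelf 4 (new)  [load 310/380]
  260 → shelf 5 (new)  [load 260/380]
  270 → shelf 6 (new)  [load 270/380]
  150 → shelf 3  [load 380/380]
  60 → shelf 2  [load 350/380]
  210 → shelf 7 (new)  [load 210/380]
  300 → shelf 8 (new)  [load 300/380]
  120 → shelf 5  [load 380/380]
  370 → shelf 9 (new)  [load 370/380]
  180 → shelf 10 (new)  [load 180/380]
10 shelves opened.

10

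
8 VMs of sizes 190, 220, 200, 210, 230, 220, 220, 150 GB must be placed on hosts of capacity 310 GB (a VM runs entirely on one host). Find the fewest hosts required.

8

Total = 230 + 220 + 220 + 220 + 210 + 200 + 190 + 150 = 1640 GB.
Lower bound: ⌈1640/310⌉ = 6 hosts.
Also, 7 VMs each exceed 155 GB, and no two of those can share a host, so at least 7 hosts are needed.
A packing using 8 hosts:
  host 1: 230 = 230
  host 2: 220 = 220
  host 3: 220 = 220
  host 4: 220 = 220
  host 5: 210 = 210
  host 6: 200 = 200
  host 7: 190 = 190
  host 8: 150 = 150
No arrangement into 7 hosts stays within capacity, so 8 is optimal.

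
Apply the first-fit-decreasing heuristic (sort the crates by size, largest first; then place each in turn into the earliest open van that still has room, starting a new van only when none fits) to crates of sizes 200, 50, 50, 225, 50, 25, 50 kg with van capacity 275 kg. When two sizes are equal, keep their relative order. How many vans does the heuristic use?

3

Sorted descending: 225, 200, 50, 50, 50, 50, 25.
  225 → van 1 (new)  [load 225/275]
  200 → van 2 (new)  [load 200/275]
  50 → van 1  [load 275/275]
  50 → van 2  [load 250/275]
  50 → van 3 (new)  [load 50/275]
  50 → van 3  [load 100/275]
  25 → van 2  [load 275/275]
3 vans opened.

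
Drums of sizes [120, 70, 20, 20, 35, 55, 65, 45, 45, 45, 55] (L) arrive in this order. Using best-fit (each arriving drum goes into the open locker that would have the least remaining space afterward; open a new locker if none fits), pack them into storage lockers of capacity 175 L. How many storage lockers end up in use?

4

  120 → locker 1 (new)  [load 120/175]
  70 → locker 2 (new)  [load 70/175]
  20 → locker 1  [load 140/175]
  20 → locker 1  [load 160/175]
  35 → locker 2  [load 105/175]
  55 → locker 2  [load 160/175]
  65 → locker 3 (new)  [load 65/175]
  45 → locker 3  [load 110/175]
  45 → locker 3  [load 155/175]
  45 → locker 4 (new)  [load 45/175]
  55 → locker 4  [load 100/175]
4 storage lockers opened.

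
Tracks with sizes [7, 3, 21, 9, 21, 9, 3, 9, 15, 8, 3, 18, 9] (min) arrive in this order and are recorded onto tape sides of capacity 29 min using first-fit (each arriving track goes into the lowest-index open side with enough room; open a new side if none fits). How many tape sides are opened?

5

  7 → side 1 (new)  [load 7/29]
  3 → side 1  [load 10/29]
  21 → side 2 (new)  [load 21/29]
  9 → side 1  [load 19/29]
  21 → side 3 (new)  [load 21/29]
  9 → side 1  [load 28/29]
  3 → side 2  [load 24/29]
  9 → side 4 (new)  [load 9/29]
  15 → side 4  [load 24/29]
  8 → side 3  [load 29/29]
  3 → side 2  [load 27/29]
  18 → side 5 (new)  [load 18/29]
  9 → side 5  [load 27/29]
5 tape sides opened.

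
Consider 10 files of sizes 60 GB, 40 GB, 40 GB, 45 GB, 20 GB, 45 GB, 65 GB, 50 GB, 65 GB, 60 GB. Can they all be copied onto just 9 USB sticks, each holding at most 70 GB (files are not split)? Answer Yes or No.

A valid assignment using 9 USB sticks:
  USB stick 1: 65 = 65
  USB stick 2: 65 = 65
  USB stick 3: 60 = 60
  USB stick 4: 60 = 60
  USB stick 5: 50 + 20 = 70
  USB stick 6: 45 = 45
  USB stick 7: 45 = 45
  USB stick 8: 40 = 40
  USB stick 9: 40 = 40
Every load is within 70 GB, so 9 USB sticks suffice.

Yes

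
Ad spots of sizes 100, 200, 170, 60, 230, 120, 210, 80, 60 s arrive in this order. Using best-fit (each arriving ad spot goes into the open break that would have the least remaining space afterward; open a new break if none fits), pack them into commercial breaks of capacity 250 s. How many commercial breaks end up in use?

  100 → break 1 (new)  [load 100/250]
  200 → break 2 (new)  [load 200/250]
  170 → break 3 (new)  [load 170/250]
  60 → break 3  [load 230/250]
  230 → break 4 (new)  [load 230/250]
  120 → break 1  [load 220/250]
  210 → break 5 (new)  [load 210/250]
  80 → break 6 (new)  [load 80/250]
  60 → break 6  [load 140/250]
6 commercial breaks opened.

6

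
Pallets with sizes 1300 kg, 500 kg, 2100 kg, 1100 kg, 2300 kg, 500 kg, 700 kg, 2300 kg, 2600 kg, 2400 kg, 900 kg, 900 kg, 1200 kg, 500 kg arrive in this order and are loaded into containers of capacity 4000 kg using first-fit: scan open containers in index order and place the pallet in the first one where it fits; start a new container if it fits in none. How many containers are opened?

  1300 → container 1 (new)  [load 1300/4000]
  500 → container 1  [load 1800/4000]
  2100 → container 1  [load 3900/4000]
  1100 → container 2 (new)  [load 1100/4000]
  2300 → container 2  [load 3400/4000]
  500 → container 2  [load 3900/4000]
  700 → container 3 (new)  [load 700/4000]
  2300 → container 3  [load 3000/4000]
  2600 → container 4 (new)  [load 2600/4000]
  2400 → container 5 (new)  [load 2400/4000]
  900 → container 3  [load 3900/4000]
  900 → container 4  [load 3500/4000]
  1200 → container 5  [load 3600/4000]
  500 → container 4  [load 4000/4000]
5 containers opened.

5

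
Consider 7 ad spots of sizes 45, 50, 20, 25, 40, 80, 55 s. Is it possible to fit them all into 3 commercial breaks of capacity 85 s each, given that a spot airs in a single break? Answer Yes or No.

No

Total = 315 s; ⌈315/85⌉ = 4.
At least 4 commercial breaks are required, but only 3 are allowed.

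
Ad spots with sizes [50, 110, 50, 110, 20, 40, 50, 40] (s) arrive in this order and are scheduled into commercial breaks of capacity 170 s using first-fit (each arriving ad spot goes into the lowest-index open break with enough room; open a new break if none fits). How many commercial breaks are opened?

  50 → break 1 (new)  [load 50/170]
  110 → break 1  [load 160/170]
  50 → break 2 (new)  [load 50/170]
  110 → break 2  [load 160/170]
  20 → break 3 (new)  [load 20/170]
  40 → break 3  [load 60/170]
  50 → break 3  [load 110/170]
  40 → break 3  [load 150/170]
3 commercial breaks opened.

3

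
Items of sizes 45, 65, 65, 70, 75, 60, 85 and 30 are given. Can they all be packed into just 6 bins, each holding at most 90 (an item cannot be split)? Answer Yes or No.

Total = 495; ⌈495/90⌉ = 6.
The bound of 6 does not rule out 6, but exhaustive search shows no assignment into 6 bins of capacity 90 exists — the minimum is 7.

No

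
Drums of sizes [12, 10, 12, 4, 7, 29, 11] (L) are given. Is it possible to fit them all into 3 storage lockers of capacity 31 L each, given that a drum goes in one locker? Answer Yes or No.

A valid assignment using 3 storage lockers:
  locker 1: 29 = 29
  locker 2: 12 + 12 + 7 = 31
  locker 3: 11 + 10 + 4 = 25
Every load is within 31 L, so 3 storage lockers suffice.

Yes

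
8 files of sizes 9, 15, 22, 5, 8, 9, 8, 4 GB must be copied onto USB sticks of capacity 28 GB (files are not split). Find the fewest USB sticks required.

3

Total = 22 + 15 + 9 + 9 + 8 + 8 + 5 + 4 = 80 GB.
Lower bound: ⌈80/28⌉ = 3 USB sticks.
A packing using 3 USB sticks:
  USB stick 1: 22 + 5 = 27
  USB stick 2: 15 + 9 + 4 = 28
  USB stick 3: 9 + 8 + 8 = 25
This matches the lower bound, so 3 is optimal.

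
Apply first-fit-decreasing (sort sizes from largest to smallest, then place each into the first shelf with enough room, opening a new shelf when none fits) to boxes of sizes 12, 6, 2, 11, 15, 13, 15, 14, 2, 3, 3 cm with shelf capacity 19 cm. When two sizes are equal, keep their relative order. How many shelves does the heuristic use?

6

Sorted descending: 15, 15, 14, 13, 12, 11, 6, 3, 3, 2, 2.
  15 → shelf 1 (new)  [load 15/19]
  15 → shelf 2 (new)  [load 15/19]
  14 → shelf 3 (new)  [load 14/19]
  13 → shelf 4 (new)  [load 13/19]
  12 → shelf 5 (new)  [load 12/19]
  11 → shelf 6 (new)  [load 11/19]
  6 → shelf 4  [load 19/19]
  3 → shelf 1  [load 18/19]
  3 → shelf 2  [load 18/19]
  2 → shelf 3  [load 16/19]
  2 → shelf 3  [load 18/19]
6 shelves opened.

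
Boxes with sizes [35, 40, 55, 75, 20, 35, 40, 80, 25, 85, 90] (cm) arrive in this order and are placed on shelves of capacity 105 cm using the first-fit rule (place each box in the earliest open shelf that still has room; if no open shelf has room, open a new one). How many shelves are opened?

  35 → shelf 1 (new)  [load 35/105]
  40 → shelf 1  [load 75/105]
  55 → shelf 2 (new)  [load 55/105]
  75 → shelf 3 (new)  [load 75/105]
  20 → shelf 1  [load 95/105]
  35 → shelf 2  [load 90/105]
  40 → shelf 4 (new)  [load 40/105]
  80 → shelf 5 (new)  [load 80/105]
  25 → shelf 3  [load 100/105]
  85 → shelf 6 (new)  [load 85/105]
  90 → shelf 7 (new)  [load 90/105]
7 shelves opened.

7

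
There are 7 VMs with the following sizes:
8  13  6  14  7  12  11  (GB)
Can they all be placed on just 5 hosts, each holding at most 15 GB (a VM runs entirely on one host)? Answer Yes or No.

Total = 71 GB; ⌈71/15⌉ = 5.
The bound of 5 does not rule out 5, but exhaustive search shows no assignment into 5 hosts of capacity 15 GB exists — the minimum is 6.

No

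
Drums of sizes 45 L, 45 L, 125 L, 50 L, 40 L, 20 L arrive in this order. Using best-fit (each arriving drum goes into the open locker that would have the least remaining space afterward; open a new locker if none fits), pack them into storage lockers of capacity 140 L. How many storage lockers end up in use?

3

  45 → locker 1 (new)  [load 45/140]
  45 → locker 1  [load 90/140]
  125 → locker 2 (new)  [load 125/140]
  50 → locker 1  [load 140/140]
  40 → locker 3 (new)  [load 40/140]
  20 → locker 3  [load 60/140]
3 storage lockers opened.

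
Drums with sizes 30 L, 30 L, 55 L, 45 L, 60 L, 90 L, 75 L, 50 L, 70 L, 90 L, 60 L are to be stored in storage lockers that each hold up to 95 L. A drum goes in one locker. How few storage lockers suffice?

8

Total = 90 + 90 + 75 + 70 + 60 + 60 + 55 + 50 + 45 + 30 + 30 = 655 L.
Lower bound: ⌈655/95⌉ = 7 storage lockers.
Also, 8 drums each exceed 95/2 L, and no two of those can share a locker, so at least 8 storage lockers are needed.
A packing using 8 storage lockers:
  locker 1: 90 = 90
  locker 2: 90 = 90
  locker 3: 75 = 75
  locker 4: 70 = 70
  locker 5: 60 + 30 = 90
  locker 6: 60 + 30 = 90
  locker 7: 55 = 55
  locker 8: 50 + 45 = 95
This matches the lower bound, so 8 is optimal.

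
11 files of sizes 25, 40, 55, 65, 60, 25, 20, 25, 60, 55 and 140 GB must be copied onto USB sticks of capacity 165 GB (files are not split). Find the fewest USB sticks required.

4

Total = 140 + 65 + 60 + 60 + 55 + 55 + 40 + 25 + 25 + 25 + 20 = 570 GB.
Lower bound: ⌈570/165⌉ = 4 USB sticks.
A packing using 4 USB sticks:
  USB stick 1: 140 + 25 = 165
  USB stick 2: 65 + 60 + 40 = 165
  USB stick 3: 60 + 55 + 25 + 25 = 165
  USB stick 4: 55 + 20 = 75
This matches the lower bound, so 4 is optimal.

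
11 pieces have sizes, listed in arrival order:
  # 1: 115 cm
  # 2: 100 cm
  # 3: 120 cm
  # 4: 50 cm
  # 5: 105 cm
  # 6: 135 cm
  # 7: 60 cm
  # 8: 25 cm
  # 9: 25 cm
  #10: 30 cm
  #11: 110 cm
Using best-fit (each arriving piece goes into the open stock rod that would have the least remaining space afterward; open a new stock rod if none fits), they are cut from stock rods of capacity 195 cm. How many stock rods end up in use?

6

  115 → stock rod 1 (new)  [load 115/195]
  100 → stock rod 2 (new)  [load 100/195]
  120 → stock rod 3 (new)  [load 120/195]
  50 → stock rod 3  [load 170/195]
  105 → stock rod 4 (new)  [load 105/195]
  135 → stock rod 5 (new)  [load 135/195]
  60 → stock rod 5  [load 195/195]
  25 → stock rod 3  [load 195/195]
  25 → stock rod 1  [load 140/195]
  30 → stock rod 1  [load 170/195]
  110 → stock rod 6 (new)  [load 110/195]
6 stock rods opened.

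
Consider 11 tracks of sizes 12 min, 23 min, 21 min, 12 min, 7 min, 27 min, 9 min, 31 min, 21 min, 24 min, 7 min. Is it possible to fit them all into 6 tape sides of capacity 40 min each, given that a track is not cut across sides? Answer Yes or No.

A valid assignment using 6 tape sides:
  side 1: 31 + 9 = 40
  side 2: 27 + 12 = 39
  side 3: 24 + 12 = 36
  side 4: 23 + 7 + 7 = 37
  side 5: 21 = 21
  side 6: 21 = 21
Every load is within 40 min, so 6 tape sides suffice.

Yes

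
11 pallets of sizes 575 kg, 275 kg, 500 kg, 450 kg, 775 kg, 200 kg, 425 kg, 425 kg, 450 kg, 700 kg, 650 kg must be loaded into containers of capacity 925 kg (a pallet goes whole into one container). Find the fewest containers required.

Total = 775 + 700 + 650 + 575 + 500 + 450 + 450 + 425 + 425 + 275 + 200 = 5425 kg.
Lower bound: ⌈5425/925⌉ = 6 containers.
A packing using 7 containers:
  container 1: 775 = 775
  container 2: 700 + 200 = 900
  container 3: 650 + 275 = 925
  container 4: 575 = 575
  container 5: 500 + 425 = 925
  container 6: 450 + 450 = 900
  container 7: 425 = 425
No arrangement into 6 containers stays within capacity, so 7 is optimal.

7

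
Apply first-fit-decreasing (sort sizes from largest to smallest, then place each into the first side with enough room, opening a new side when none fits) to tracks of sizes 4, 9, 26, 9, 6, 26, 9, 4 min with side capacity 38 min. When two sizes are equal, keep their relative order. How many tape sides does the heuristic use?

3

Sorted descending: 26, 26, 9, 9, 9, 6, 4, 4.
  26 → side 1 (new)  [load 26/38]
  26 → side 2 (new)  [load 26/38]
  9 → side 1  [load 35/38]
  9 → side 2  [load 35/38]
  9 → side 3 (new)  [load 9/38]
  6 → side 3  [load 15/38]
  4 → side 3  [load 19/38]
  4 → side 3  [load 23/38]
3 tape sides opened.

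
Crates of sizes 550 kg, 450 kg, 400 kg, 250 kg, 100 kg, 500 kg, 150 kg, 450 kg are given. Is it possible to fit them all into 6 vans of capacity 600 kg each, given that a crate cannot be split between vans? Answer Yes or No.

A valid assignment using 6 vans:
  van 1: 550 = 550
  van 2: 500 + 100 = 600
  van 3: 450 + 150 = 600
  van 4: 450 = 450
  van 5: 400 = 400
  van 6: 250 = 250
Every load is within 600 kg, so 6 vans suffice.

Yes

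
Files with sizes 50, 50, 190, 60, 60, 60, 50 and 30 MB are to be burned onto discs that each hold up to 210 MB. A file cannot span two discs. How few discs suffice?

Total = 190 + 60 + 60 + 60 + 50 + 50 + 50 + 30 = 550 MB.
Lower bound: ⌈550/210⌉ = 3 discs.
A packing using 3 discs:
  disc 1: 190 = 190
  disc 2: 60 + 60 + 60 + 30 = 210
  disc 3: 50 + 50 + 50 = 150
This matches the lower bound, so 3 is optimal.

3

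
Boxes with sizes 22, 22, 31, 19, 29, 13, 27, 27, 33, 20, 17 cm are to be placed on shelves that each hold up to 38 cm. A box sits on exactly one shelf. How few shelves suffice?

9

Total = 33 + 31 + 29 + 27 + 27 + 22 + 22 + 20 + 19 + 17 + 13 = 260 cm.
Lower bound: ⌈260/38⌉ = 7 shelves.
Also, 8 boxes each exceed 19 cm, and no two of those can share a shelf, so at least 8 shelves are needed.
A packing using 9 shelves:
  shelf 1: 33 = 33
  shelf 2: 31 = 31
  shelf 3: 29 = 29
  shelf 4: 27 = 27
  shelf 5: 27 = 27
  shelf 6: 22 + 13 = 35
  shelf 7: 22 = 22
  shelf 8: 20 + 17 = 37
  shelf 9: 19 = 19
No arrangement into 8 shelves stays within capacity, so 9 is optimal.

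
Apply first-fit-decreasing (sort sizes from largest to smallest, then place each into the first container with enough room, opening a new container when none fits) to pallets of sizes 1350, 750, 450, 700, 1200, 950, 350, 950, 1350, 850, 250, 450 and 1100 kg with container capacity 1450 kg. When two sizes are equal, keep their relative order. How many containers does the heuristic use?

8

Sorted descending: 1350, 1350, 1200, 1100, 950, 950, 850, 750, 700, 450, 450, 350, 250.
  1350 → container 1 (new)  [load 1350/1450]
  1350 → container 2 (new)  [load 1350/1450]
  1200 → container 3 (new)  [load 1200/1450]
  1100 → container 4 (new)  [load 1100/1450]
  950 → container 5 (new)  [load 950/1450]
  950 → container 6 (new)  [load 950/1450]
  850 → container 7 (new)  [load 850/1450]
  750 → container 8 (new)  [load 750/1450]
  700 → container 8  [load 1450/1450]
  450 → container 5  [load 1400/1450]
  450 → container 6  [load 1400/1450]
  350 → container 4  [load 1450/1450]
  250 → container 3  [load 1450/1450]
8 containers opened.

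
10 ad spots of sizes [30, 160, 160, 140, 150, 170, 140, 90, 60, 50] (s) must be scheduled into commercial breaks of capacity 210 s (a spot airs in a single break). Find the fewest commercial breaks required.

7

Total = 170 + 160 + 160 + 150 + 140 + 140 + 90 + 60 + 50 + 30 = 1150 s.
Lower bound: ⌈1150/210⌉ = 6 commercial breaks.
A packing using 7 commercial breaks:
  break 1: 170 + 30 = 200
  break 2: 160 + 50 = 210
  break 3: 160 = 160
  break 4: 150 + 60 = 210
  break 5: 140 = 140
  break 6: 140 = 140
  break 7: 90 = 90
No arrangement into 6 commercial breaks stays within capacity, so 7 is optimal.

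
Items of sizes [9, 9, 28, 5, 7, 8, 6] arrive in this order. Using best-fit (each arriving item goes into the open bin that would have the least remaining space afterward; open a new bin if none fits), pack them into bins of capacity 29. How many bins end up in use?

3

  9 → bin 1 (new)  [load 9/29]
  9 → bin 1  [load 18/29]
  28 → bin 2 (new)  [load 28/29]
  5 → bin 1  [load 23/29]
  7 → bin 3 (new)  [load 7/29]
  8 → bin 3  [load 15/29]
  6 → bin 1  [load 29/29]
3 bins opened.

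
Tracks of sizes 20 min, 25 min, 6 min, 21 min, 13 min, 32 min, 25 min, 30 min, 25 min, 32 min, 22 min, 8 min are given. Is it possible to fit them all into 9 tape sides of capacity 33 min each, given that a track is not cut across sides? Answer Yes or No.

Yes

A valid assignment using 9 tape sides:
  side 1: 32 = 32
  side 2: 32 = 32
  side 3: 30 = 30
  side 4: 25 + 8 = 33
  side 5: 25 + 6 = 31
  side 6: 25 = 25
  side 7: 22 = 22
  side 8: 21 = 21
  side 9: 20 + 13 = 33
Every load is within 33 min, so 9 tape sides suffice.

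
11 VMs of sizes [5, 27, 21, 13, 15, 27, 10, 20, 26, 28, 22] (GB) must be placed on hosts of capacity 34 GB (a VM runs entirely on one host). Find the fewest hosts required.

Total = 28 + 27 + 27 + 26 + 22 + 21 + 20 + 15 + 13 + 10 + 5 = 214 GB.
Lower bound: ⌈214/34⌉ = 7 hosts.
A packing using 8 hosts:
  host 1: 28 + 5 = 33
  host 2: 27 = 27
  host 3: 27 = 27
  host 4: 26 = 26
  host 5: 22 + 10 = 32
  host 6: 21 + 13 = 34
  host 7: 20 = 20
  host 8: 15 = 15
No arrangement into 7 hosts stays within capacity, so 8 is optimal.

8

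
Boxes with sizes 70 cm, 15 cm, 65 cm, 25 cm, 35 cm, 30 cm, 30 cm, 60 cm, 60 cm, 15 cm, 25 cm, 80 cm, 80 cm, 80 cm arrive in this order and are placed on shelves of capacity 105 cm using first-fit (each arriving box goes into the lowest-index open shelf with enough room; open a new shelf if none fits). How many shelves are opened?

8

  70 → shelf 1 (new)  [load 70/105]
  15 → shelf 1  [load 85/105]
  65 → shelf 2 (new)  [load 65/105]
  25 → shelf 2  [load 90/105]
  35 → shelf 3 (new)  [load 35/105]
  30 → shelf 3  [load 65/105]
  30 → shelf 3  [load 95/105]
  60 → shelf 4 (new)  [load 60/105]
  60 → shelf 5 (new)  [load 60/105]
  15 → shelf 1  [load 100/105]
  25 → shelf 4  [load 85/105]
  80 → shelf 6 (new)  [load 80/105]
  80 → shelf 7 (new)  [load 80/105]
  80 → shelf 8 (new)  [load 80/105]
8 shelves opened.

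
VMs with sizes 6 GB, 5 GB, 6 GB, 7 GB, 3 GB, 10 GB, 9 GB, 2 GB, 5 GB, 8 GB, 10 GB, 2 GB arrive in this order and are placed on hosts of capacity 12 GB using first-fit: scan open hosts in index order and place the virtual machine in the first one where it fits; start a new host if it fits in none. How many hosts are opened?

7

  6 → host 1 (new)  [load 6/12]
  5 → host 1  [load 11/12]
  6 → host 2 (new)  [load 6/12]
  7 → host 3 (new)  [load 7/12]
  3 → host 2  [load 9/12]
  10 → host 4 (new)  [load 10/12]
  9 → host 5 (new)  [load 9/12]
  2 → host 2  [load 11/12]
  5 → host 3  [load 12/12]
  8 → host 6 (new)  [load 8/12]
  10 → host 7 (new)  [load 10/12]
  2 → host 4  [load 12/12]
7 hosts opened.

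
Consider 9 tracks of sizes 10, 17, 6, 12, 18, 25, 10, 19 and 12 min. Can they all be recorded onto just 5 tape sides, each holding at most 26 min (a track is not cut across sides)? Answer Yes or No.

No

Total = 129 min; ⌈129/26⌉ = 5.
The bound of 5 does not rule out 5, but exhaustive search shows no assignment into 5 tape sides of capacity 26 min exists — the minimum is 6.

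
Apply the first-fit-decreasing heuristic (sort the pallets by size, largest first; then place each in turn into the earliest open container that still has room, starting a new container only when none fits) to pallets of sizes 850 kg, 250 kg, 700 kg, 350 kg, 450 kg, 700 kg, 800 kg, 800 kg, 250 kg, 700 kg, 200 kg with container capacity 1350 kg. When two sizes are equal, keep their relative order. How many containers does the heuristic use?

6

Sorted descending: 850, 800, 800, 700, 700, 700, 450, 350, 250, 250, 200.
  850 → container 1 (new)  [load 850/1350]
  800 → container 2 (new)  [load 800/1350]
  800 → container 3 (new)  [load 800/1350]
  700 → container 4 (new)  [load 700/1350]
  700 → container 5 (new)  [load 700/1350]
  700 → container 6 (new)  [load 700/1350]
  450 → container 1  [load 1300/1350]
  350 → container 2  [load 1150/1350]
  250 → container 3  [load 1050/1350]
  250 → container 3  [load 1300/1350]
  200 → container 2  [load 1350/1350]
6 containers opened.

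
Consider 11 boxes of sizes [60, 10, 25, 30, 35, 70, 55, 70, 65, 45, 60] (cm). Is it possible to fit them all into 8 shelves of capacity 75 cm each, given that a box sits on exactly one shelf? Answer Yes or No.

A valid assignment using 8 shelves:
  shelf 1: 70 = 70
  shelf 2: 70 = 70
  shelf 3: 65 + 10 = 75
  shelf 4: 60 = 60
  shelf 5: 60 = 60
  shelf 6: 55 = 55
  shelf 7: 45 + 30 = 75
  shelf 8: 35 + 25 = 60
Every load is within 75 cm, so 8 shelves suffice.

Yes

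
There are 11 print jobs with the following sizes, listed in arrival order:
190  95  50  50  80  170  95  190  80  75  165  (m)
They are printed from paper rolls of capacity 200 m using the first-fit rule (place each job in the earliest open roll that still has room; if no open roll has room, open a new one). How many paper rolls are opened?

  190 → roll 1 (new)  [load 190/200]
  95 → roll 2 (new)  [load 95/200]
  50 → roll 2  [load 145/200]
  50 → roll 2  [load 195/200]
  80 → roll 3 (new)  [load 80/200]
  170 → roll 4 (new)  [load 170/200]
  95 → roll 3  [load 175/200]
  190 → roll 5 (new)  [load 190/200]
  80 → roll 6 (new)  [load 80/200]
  75 → roll 6  [load 155/200]
  165 → roll 7 (new)  [load 165/200]
7 paper rolls opened.

7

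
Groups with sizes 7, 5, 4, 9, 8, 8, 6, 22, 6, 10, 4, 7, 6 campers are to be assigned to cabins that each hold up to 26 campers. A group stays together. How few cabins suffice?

4

Total = 22 + 10 + 9 + 8 + 8 + 7 + 7 + 6 + 6 + 6 + 5 + 4 + 4 = 102 campers.
Lower bound: ⌈102/26⌉ = 4 cabins.
A packing using 4 cabins:
  cabin 1: 22 + 4 = 26
  cabin 2: 10 + 9 + 7 = 26
  cabin 3: 8 + 8 + 6 + 4 = 26
  cabin 4: 7 + 6 + 6 + 5 = 24
This matches the lower bound, so 4 is optimal.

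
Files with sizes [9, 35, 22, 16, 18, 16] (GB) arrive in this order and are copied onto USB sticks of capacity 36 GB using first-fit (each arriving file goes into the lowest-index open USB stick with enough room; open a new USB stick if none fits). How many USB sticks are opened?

  9 → USB stick 1 (new)  [load 9/36]
  35 → USB stick 2 (new)  [load 35/36]
  22 → USB stick 1  [load 31/36]
  16 → USB stick 3 (new)  [load 16/36]
  18 → USB stick 3  [load 34/36]
  16 → USB stick 4 (new)  [load 16/36]
4 USB sticks opened.

4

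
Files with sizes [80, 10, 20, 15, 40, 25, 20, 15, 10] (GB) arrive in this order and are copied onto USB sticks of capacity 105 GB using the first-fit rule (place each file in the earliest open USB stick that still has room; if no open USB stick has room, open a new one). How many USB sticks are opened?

3

  80 → USB stick 1 (new)  [load 80/105]
  10 → USB stick 1  [load 90/105]
  20 → USB stick 2 (new)  [load 20/105]
  15 → USB stick 1  [load 105/105]
  40 → USB stick 2  [load 60/105]
  25 → USB stick 2  [load 85/105]
  20 → USB stick 2  [load 105/105]
  15 → USB stick 3 (new)  [load 15/105]
  10 → USB stick 3  [load 25/105]
3 USB sticks opened.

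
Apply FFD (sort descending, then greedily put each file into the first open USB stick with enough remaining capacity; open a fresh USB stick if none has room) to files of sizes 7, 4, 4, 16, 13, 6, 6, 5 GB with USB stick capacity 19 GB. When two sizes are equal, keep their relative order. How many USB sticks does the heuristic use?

Sorted descending: 16, 13, 7, 6, 6, 5, 4, 4.
  16 → USB stick 1 (new)  [load 16/19]
  13 → USB stick 2 (new)  [load 13/19]
  7 → USB stick 3 (new)  [load 7/19]
  6 → USB stick 2  [load 19/19]
  6 → USB stick 3  [load 13/19]
  5 → USB stick 3  [load 18/19]
  4 → USB stick 4 (new)  [load 4/19]
  4 → USB stick 4  [load 8/19]
4 USB sticks opened.

4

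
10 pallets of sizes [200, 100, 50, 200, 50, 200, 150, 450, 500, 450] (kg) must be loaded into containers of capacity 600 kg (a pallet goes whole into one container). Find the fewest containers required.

4

Total = 500 + 450 + 450 + 200 + 200 + 200 + 150 + 100 + 50 + 50 = 2350 kg.
Lower bound: ⌈2350/600⌉ = 4 containers.
A packing using 4 containers:
  container 1: 500 + 100 = 600
  container 2: 450 + 150 = 600
  container 3: 450 + 50 + 50 = 550
  container 4: 200 + 200 + 200 = 600
This matches the lower bound, so 4 is optimal.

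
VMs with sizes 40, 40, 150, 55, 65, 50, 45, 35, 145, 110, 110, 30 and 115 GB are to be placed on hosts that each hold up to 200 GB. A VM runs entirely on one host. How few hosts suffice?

Total = 150 + 145 + 115 + 110 + 110 + 65 + 55 + 50 + 45 + 40 + 40 + 35 + 30 = 990 GB.
Lower bound: ⌈990/200⌉ = 5 hosts.
A packing using 6 hosts:
  host 1: 150 + 50 = 200
  host 2: 145 + 55 = 200
  host 3: 115 + 65 = 180
  host 4: 110 + 45 + 40 = 195
  host 5: 110 + 40 + 35 = 185
  host 6: 30 = 30
No arrangement into 5 hosts stays within capacity, so 6 is optimal.

6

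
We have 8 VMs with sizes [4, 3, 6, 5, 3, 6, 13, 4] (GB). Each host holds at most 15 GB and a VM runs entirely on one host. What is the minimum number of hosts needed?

4

Total = 13 + 6 + 6 + 5 + 4 + 4 + 3 + 3 = 44 GB.
Lower bound: ⌈44/15⌉ = 3 hosts.
A packing using 4 hosts:
  host 1: 13 = 13
  host 2: 6 + 6 + 3 = 15
  host 3: 5 + 4 + 4 = 13
  host 4: 3 = 3
No arrangement into 3 hosts stays within capacity, so 4 is optimal.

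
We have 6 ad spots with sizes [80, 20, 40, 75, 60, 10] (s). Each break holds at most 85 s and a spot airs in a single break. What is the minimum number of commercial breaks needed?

4

Total = 80 + 75 + 60 + 40 + 20 + 10 = 285 s.
Lower bound: ⌈285/85⌉ = 4 commercial breaks.
A packing using 4 commercial breaks:
  break 1: 80 = 80
  break 2: 75 + 10 = 85
  break 3: 60 + 20 = 80
  break 4: 40 = 40
This matches the lower bound, so 4 is optimal.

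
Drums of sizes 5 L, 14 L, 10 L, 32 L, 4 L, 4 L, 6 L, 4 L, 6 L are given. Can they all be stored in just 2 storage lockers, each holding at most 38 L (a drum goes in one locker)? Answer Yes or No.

No

Total = 85 L; ⌈85/38⌉ = 3.
At least 3 storage lockers are required, but only 2 are allowed.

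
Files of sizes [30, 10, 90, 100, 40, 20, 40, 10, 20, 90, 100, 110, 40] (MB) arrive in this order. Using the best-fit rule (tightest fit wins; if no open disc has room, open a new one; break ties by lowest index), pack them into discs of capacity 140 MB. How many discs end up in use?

6

  30 → disc 1 (new)  [load 30/140]
  10 → disc 1  [load 40/140]
  90 → disc 1  [load 130/140]
  100 → disc 2 (new)  [load 100/140]
  40 → disc 2  [load 140/140]
  20 → disc 3 (new)  [load 20/140]
  40 → disc 3  [load 60/140]
  10 → disc 1  [load 140/140]
  20 → disc 3  [load 80/140]
  90 → disc 4 (new)  [load 90/140]
  100 → disc 5 (new)  [load 100/140]
  110 → disc 6 (new)  [load 110/140]
  40 → disc 5  [load 140/140]
6 discs opened.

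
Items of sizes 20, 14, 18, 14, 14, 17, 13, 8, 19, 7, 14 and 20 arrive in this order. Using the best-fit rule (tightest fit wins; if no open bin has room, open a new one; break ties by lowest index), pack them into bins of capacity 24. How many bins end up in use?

  20 → bin 1 (new)  [load 20/24]
  14 → bin 2 (new)  [load 14/24]
  18 → bin 3 (new)  [load 18/24]
  14 → bin 4 (new)  [load 14/24]
  14 → bin 5 (new)  [load 14/24]
  17 → bin 6 (new)  [load 17/24]
  13 → bin 7 (new)  [load 13/24]
  8 → bin 2  [load 22/24]
  19 → bin 8 (new)  [load 19/24]
  7 → bin 6  [load 24/24]
  14 → bin 9 (new)  [load 14/24]
  20 → bin 10 (new)  [load 20/24]
10 bins opened.

10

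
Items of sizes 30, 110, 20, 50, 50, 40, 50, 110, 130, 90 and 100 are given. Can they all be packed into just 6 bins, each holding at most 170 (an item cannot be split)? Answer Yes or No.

Yes

A valid assignment using 5 bins:
  bin 1: 130 + 40 = 170
  bin 2: 110 + 50 = 160
  bin 3: 110 + 50 = 160
  bin 4: 100 + 50 + 20 = 170
  bin 5: 90 + 30 = 120
That uses only 5 ≤ 6, so 6 bins are enough.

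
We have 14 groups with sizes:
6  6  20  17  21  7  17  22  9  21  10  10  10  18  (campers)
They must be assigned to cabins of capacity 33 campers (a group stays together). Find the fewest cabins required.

Total = 22 + 21 + 21 + 20 + 18 + 17 + 17 + 10 + 10 + 10 + 9 + 7 + 6 + 6 = 194 campers.
Lower bound: ⌈194/33⌉ = 6 cabins.
Also, 7 groups each exceed 33/2 campers, and no two of those can share a cabin, so at least 7 cabins are needed.
A packing using 7 cabins:
  cabin 1: 22 + 10 = 32
  cabin 2: 21 + 10 = 31
  cabin 3: 21 + 10 = 31
  cabin 4: 20 + 9 = 29
  cabin 5: 18 + 7 + 6 = 31
  cabin 6: 17 + 6 = 23
  cabin 7: 17 = 17
This matches the lower bound, so 7 is optimal.

7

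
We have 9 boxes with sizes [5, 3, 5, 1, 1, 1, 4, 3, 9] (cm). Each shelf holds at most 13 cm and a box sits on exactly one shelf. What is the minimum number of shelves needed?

Total = 9 + 5 + 5 + 4 + 3 + 3 + 1 + 1 + 1 = 32 cm.
Lower bound: ⌈32/13⌉ = 3 shelves.
A packing using 3 shelves:
  shelf 1: 9 + 4 = 13
  shelf 2: 5 + 5 + 3 = 13
  shelf 3: 3 + 1 + 1 + 1 = 6
This matches the lower bound, so 3 is optimal.

3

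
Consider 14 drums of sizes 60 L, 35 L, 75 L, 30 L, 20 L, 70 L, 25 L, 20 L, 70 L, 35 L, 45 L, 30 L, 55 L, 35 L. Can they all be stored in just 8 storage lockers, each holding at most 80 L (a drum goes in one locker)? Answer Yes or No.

A valid assignment using 8 storage lockers:
  locker 1: 75 = 75
  locker 2: 70 = 70
  locker 3: 70 = 70
  locker 4: 60 + 20 = 80
  locker 5: 55 + 25 = 80
  locker 6: 45 + 35 = 80
  locker 7: 35 + 35 = 70
  locker 8: 30 + 30 + 20 = 80
Every load is within 80 L, so 8 storage lockers suffice.

Yes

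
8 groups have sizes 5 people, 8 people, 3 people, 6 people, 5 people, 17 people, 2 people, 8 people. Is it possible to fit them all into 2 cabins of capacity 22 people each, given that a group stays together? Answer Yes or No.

No

Total = 54 people; ⌈54/22⌉ = 3.
At least 3 cabins are required, but only 2 are allowed.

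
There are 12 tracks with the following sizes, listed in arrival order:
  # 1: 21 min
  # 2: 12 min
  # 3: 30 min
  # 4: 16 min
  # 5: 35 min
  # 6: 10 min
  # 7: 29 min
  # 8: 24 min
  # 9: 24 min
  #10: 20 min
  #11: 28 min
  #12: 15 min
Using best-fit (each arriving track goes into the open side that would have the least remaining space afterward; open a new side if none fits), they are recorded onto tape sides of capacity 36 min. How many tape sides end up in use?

  21 → side 1 (new)  [load 21/36]
  12 → side 1  [load 33/36]
  30 → side 2 (new)  [load 30/36]
  16 → side 3 (new)  [load 16/36]
  35 → side 4 (new)  [load 35/36]
  10 → side 3  [load 26/36]
  29 → side 5 (new)  [load 29/36]
  24 → side 6 (new)  [load 24/36]
  24 → side 7 (new)  [load 24/36]
  20 → side 8 (new)  [load 20/36]
  28 → side 9 (new)  [load 28/36]
  15 → side 8  [load 35/36]
9 tape sides opened.

9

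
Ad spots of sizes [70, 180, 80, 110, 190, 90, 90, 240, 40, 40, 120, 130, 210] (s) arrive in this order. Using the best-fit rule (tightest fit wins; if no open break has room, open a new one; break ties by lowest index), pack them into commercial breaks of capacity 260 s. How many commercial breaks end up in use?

  70 → break 1 (new)  [load 70/260]
  180 → break 1  [load 250/260]
  80 → break 2 (new)  [load 80/260]
  110 → break 2  [load 190/260]
  190 → break 3 (new)  [load 190/260]
  90 → break 4 (new)  [load 90/260]
  90 → break 4  [load 180/260]
  240 → break 5 (new)  [load 240/260]
  40 → break 2  [load 230/260]
  40 → break 3  [load 230/260]
  120 → break 6 (new)  [load 120/260]
  130 → break 6  [load 250/260]
  210 → break 7 (new)  [load 210/260]
7 commercial breaks opened.

7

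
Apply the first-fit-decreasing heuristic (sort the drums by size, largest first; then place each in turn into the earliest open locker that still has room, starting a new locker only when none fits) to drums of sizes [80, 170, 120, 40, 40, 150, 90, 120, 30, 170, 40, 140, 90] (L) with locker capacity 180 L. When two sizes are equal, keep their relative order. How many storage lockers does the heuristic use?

8

Sorted descending: 170, 170, 150, 140, 120, 120, 90, 90, 80, 40, 40, 40, 30.
  170 → locker 1 (new)  [load 170/180]
  170 → locker 2 (new)  [load 170/180]
  150 → locker 3 (new)  [load 150/180]
  140 → locker 4 (new)  [load 140/180]
  120 → locker 5 (new)  [load 120/180]
  120 → locker 6 (new)  [load 120/180]
  90 → locker 7 (new)  [load 90/180]
  90 → locker 7  [load 180/180]
  80 → locker 8 (new)  [load 80/180]
  40 → locker 4  [load 180/180]
  40 → locker 5  [load 160/180]
  40 → locker 6  [load 160/180]
  30 → locker 3  [load 180/180]
8 storage lockers opened.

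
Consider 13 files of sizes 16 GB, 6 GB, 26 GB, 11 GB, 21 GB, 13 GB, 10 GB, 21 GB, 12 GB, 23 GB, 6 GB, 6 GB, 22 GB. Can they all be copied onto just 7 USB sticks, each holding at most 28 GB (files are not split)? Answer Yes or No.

Total = 193 GB; ⌈193/28⌉ = 7.
The bound of 7 does not rule out 7, but exhaustive search shows no assignment into 7 USB sticks of capacity 28 GB exists — the minimum is 8.

No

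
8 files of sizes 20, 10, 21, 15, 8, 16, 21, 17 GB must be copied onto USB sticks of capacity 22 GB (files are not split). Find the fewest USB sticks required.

Total = 21 + 21 + 20 + 17 + 16 + 15 + 10 + 8 = 128 GB.
Lower bound: ⌈128/22⌉ = 6 USB sticks.
A packing using 7 USB sticks:
  USB stick 1: 21 = 21
  USB stick 2: 21 = 21
  USB stick 3: 20 = 20
  USB stick 4: 17 = 17
  USB stick 5: 16 = 16
  USB stick 6: 15 = 15
  USB stick 7: 10 + 8 = 18
No arrangement into 6 USB sticks stays within capacity, so 7 is optimal.

7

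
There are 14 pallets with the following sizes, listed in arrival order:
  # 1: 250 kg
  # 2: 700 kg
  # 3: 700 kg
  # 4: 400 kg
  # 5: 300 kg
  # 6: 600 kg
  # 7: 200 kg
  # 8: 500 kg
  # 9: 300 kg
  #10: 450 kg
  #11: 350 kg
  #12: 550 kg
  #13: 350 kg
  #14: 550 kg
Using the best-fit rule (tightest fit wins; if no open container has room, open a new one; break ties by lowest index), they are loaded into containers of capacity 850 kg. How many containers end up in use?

  250 → container 1 (new)  [load 250/850]
  700 → container 2 (new)  [load 700/850]
  700 → container 3 (new)  [load 700/850]
  400 → container 1  [load 650/850]
  300 → container 4 (new)  [load 300/850]
  600 → container 5 (new)  [load 600/850]
  200 → container 1  [load 850/850]
  500 → container 4  [load 800/850]
  300 → container 6 (new)  [load 300/850]
  450 → container 6  [load 750/850]
  350 → container 7 (new)  [load 350/850]
  550 → container 8 (new)  [load 550/850]
  350 → container 7  [load 700/850]
  550 → container 9 (new)  [load 550/850]
9 containers opened.

9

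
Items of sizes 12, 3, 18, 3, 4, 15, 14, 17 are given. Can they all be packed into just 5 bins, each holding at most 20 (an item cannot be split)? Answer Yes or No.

A valid assignment using 5 bins:
  bin 1: 18 = 18
  bin 2: 17 + 3 = 20
  bin 3: 15 + 4 = 19
  bin 4: 14 + 3 = 17
  bin 5: 12 = 12
Every load is within 20, so 5 bins suffice.

Yes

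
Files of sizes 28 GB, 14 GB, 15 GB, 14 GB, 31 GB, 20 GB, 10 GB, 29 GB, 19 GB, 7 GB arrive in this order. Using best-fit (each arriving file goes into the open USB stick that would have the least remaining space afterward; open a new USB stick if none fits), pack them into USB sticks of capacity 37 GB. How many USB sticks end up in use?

6

  28 → USB stick 1 (new)  [load 28/37]
  14 → USB stick 2 (new)  [load 14/37]
  15 → USB stick 2  [load 29/37]
  14 → USB stick 3 (new)  [load 14/37]
  31 → USB stick 4 (new)  [load 31/37]
  20 → USB stick 3  [load 34/37]
  10 → USB stick 5 (new)  [load 10/37]
  29 → USB stick 6 (new)  [load 29/37]
  19 → USB stick 5  [load 29/37]
  7 → USB stick 2  [load 36/37]
6 USB sticks opened.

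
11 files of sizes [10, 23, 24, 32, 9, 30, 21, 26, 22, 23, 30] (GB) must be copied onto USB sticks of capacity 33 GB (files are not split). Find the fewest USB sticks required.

Total = 32 + 30 + 30 + 26 + 24 + 23 + 23 + 22 + 21 + 10 + 9 = 250 GB.
Lower bound: ⌈250/33⌉ = 8 USB sticks.
Also, 9 files each exceed 33/2 GB, and no two of those can share a USB stick, so at least 9 USB sticks are needed.
A packing using 9 USB sticks:
  USB stick 1: 32 = 32
  USB stick 2: 30 = 30
  USB stick 3: 30 = 30
  USB stick 4: 26 = 26
  USB stick 5: 24 + 9 = 33
  USB stick 6: 23 + 10 = 33
  USB stick 7: 23 = 23
  USB stick 8: 22 = 22
  USB stick 9: 21 = 21
This matches the lower bound, so 9 is optimal.

9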